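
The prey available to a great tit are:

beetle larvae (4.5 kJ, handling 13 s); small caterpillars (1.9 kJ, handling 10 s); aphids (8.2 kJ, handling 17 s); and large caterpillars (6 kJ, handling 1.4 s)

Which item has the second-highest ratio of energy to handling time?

In descending order of E/h:
large caterpillars: 6/1.4 = 4.29 kJ/s
aphids: 8.2/17 = 0.482 kJ/s
beetle larvae: 4.5/13 = 0.346 kJ/s
small caterpillars: 1.9/10 = 0.19 kJ/s

aphids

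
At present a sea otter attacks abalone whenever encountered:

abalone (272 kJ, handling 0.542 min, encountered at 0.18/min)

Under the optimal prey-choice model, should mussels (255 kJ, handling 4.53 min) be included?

Yes

Intake rate on the current diet: R = (0.18×272) / (1 + 0.18×0.542) = 48.96/1.098 = 44.61 kJ/min.
mussels: E/h = 255/4.53 = 56.29 kJ/min.
56.29 > 44.61, so adding mussels raises the average — include it.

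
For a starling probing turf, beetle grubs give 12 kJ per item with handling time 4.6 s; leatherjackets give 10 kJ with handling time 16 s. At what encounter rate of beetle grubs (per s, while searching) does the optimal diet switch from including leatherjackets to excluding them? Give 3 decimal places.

Drop leatherjackets once their profitability E₂/h₂ falls below the rate achievable on beetle grubs alone: E₂/h₂ = λE₁/(1 + λh₁).
Solve for λ: λE₁h₂ = E₂(1 + λh₁) → λ(E₁h₂ − E₂h₁) = E₂ → λ = E₂/(E₁h₂ − E₂h₁).
λ = 10/(12×16 − 10×4.6) = 10/146 = 0.06849 per s.

0.068 per s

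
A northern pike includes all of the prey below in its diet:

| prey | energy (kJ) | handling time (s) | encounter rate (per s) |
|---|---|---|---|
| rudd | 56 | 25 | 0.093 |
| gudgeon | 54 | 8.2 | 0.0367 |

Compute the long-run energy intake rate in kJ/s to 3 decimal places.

1.983 kJ/s

R = (0.093×56 + 0.0367×54) / (1 + 0.093×25 + 0.0367×8.2) = 7.19/3.626 = 1.983 kJ/s.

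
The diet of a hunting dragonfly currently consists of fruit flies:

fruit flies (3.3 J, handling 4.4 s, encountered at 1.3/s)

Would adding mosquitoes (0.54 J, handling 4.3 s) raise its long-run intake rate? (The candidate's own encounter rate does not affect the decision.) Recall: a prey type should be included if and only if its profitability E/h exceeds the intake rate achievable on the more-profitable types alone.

Intake rate on the current diet: R = (1.3×3.3) / (1 + 1.3×4.4) = 4.29/6.72 = 0.6384 J/s.
Profitability of mosquitoes: 0.54/4.3 = 0.1256 J/s.
0.1256 < 0.6384, so adding mosquitoes would lower the average — exclude it.

No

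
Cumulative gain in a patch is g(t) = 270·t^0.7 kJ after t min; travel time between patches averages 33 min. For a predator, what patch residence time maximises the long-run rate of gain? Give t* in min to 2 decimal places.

Optimal t* satisfies g'(t*) = g(t*)/(T + t*).
g'(t) = 0.7·270·t^-0.3. Setting 0.7·270·t^-0.3 = 270·t^0.7/(33+t) gives 0.7(33+t) = t, so 0.30·t = 0.7×33.
t* = 0.7×33/0.30 = 77 min.

77.00 min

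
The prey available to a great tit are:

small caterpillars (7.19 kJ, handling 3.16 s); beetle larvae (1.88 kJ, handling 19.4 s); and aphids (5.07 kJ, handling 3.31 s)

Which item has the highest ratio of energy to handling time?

In descending order of E/h:
small caterpillars: 7.19/3.16 = 2.28 kJ/s
aphids: 5.07/3.31 = 1.53 kJ/s
beetle larvae: 1.88/19.4 = 0.0969 kJ/s

small caterpillars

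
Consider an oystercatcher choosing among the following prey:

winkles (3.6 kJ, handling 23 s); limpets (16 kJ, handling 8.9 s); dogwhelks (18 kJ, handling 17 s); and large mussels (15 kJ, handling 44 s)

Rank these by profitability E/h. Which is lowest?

In descending order of E/h:
limpets: 16/8.9 = 1.8 kJ/s
dogwhelks: 18/17 = 1.06 kJ/s
large mussels: 15/44 = 0.341 kJ/s
winkles: 3.6/23 = 0.157 kJ/s

winkles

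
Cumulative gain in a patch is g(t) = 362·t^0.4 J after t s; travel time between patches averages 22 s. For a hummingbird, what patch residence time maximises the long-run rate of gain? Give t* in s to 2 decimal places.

Maximise g(t)/(T+t): set derivative to zero → g'(t)(T+t) = g(t).
g'(t) = 0.4·362·t^-0.6. Setting 0.4·362·t^-0.6 = 362·t^0.4/(22+t) gives 0.4(22+t) = t, so 0.60·t = 0.4×22.
t* = 0.4×22/0.60 = 14.67 s.

14.67 s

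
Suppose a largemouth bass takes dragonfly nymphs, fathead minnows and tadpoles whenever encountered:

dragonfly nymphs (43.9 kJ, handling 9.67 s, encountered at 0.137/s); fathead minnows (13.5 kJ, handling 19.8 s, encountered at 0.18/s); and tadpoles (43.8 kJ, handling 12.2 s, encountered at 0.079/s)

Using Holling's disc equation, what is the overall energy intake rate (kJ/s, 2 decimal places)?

R = (0.137×43.9 + 0.18×13.5 + 0.079×43.8) / (1 + 0.137×9.67 + 0.18×19.8 + 0.079×12.2) = 11.9/6.853 = 1.737 kJ/s.

1.74 kJ/s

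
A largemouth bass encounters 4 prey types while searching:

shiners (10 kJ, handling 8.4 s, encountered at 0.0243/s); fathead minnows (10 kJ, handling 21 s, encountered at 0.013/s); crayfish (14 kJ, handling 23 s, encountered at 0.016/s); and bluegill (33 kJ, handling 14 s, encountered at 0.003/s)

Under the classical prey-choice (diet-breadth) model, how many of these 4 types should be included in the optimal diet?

4

E/h in descending order: bluegill 2.36, shiners 1.19, crayfish 0.609, fathead minnows 0.476 kJ/s. The optimal diet is the largest prefix of this list for which every included type satisfies E_i/h_i > R on the types above it.
Rate on top 1: 0.09501. shiners: 1.19 > 0.09501 → include.
Rate on top 2: 0.2745. crayfish: 0.609 > 0.2745 → include.
Rate on top 3: 0.3507. fathead minnows: 0.476 > 0.3507 → include.
Optimal diet: bluegill, shiners, crayfish, fathead minnows — 4 of 4 types.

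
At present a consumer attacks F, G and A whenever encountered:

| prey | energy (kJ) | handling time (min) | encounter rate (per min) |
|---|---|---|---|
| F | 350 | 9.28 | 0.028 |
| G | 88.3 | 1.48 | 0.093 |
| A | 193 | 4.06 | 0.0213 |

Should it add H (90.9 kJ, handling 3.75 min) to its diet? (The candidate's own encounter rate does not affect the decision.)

Yes

On F, G and A alone, R = ΣλE/(1+Σλh) = 22.12/1.484 = 14.91 kJ/min.
H: E/h = 90.9/3.75 = 24.24 kJ/min.
Since 24.24 > R, including H increases the long-run rate.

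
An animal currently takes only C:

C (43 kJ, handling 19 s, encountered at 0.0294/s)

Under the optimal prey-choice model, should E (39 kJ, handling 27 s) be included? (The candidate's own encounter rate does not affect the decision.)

On C alone, R = ΣλE/(1+Σλh) = 1.264/1.559 = 0.8111 kJ/s.
E: E/h = 39/27 = 1.444 kJ/s.
1.444 > 0.8111, so adding E raises the average — include it.

Yes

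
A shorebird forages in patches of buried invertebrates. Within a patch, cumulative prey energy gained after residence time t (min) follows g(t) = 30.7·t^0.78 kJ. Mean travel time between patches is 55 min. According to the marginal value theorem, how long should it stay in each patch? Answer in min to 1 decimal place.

Maximise g(t)/(T+t): set derivative to zero → g'(t)(T+t) = g(t).
g'(t) = 0.78·30.7·t^-0.22. Setting 0.78·30.7·t^-0.22 = 30.7·t^0.78/(55+t) gives 0.78(55+t) = t, so 0.22·t = 0.78×55.
t* = 0.78×55/0.22 = 195 min.

195.0 min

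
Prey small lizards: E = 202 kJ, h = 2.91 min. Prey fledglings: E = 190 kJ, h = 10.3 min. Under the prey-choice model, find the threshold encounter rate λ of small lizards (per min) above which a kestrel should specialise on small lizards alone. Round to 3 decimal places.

Drop fledglings once their profitability E₂/h₂ falls below the rate achievable on small lizards alone: E₂/h₂ = λE₁/(1 + λh₁).
Solve for λ: λE₁h₂ = E₂(1 + λh₁) → λ(E₁h₂ − E₂h₁) = E₂ → λ = E₂/(E₁h₂ − E₂h₁).
λ = 190/(202×10.3 − 190×2.91) = 190/1528 = 0.1244 per min.

0.124 per min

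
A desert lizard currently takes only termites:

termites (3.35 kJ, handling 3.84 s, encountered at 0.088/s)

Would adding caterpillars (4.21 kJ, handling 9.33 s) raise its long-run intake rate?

Intake rate on the current diet: R = (0.088×3.35) / (1 + 0.088×3.84) = 0.2948/1.338 = 0.2203 kJ/s.
Profitability of caterpillars: 4.21/9.33 = 0.4512 kJ/s.
Since 0.4512 > R, including caterpillars increases the long-run rate.

Yes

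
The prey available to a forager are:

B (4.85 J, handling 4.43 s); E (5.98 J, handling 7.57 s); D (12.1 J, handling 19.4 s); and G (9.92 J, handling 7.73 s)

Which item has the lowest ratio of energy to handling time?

Profitability E/h (J/s): B = 4.85/4.43 = 1.09, E = 5.98/7.57 = 0.79, D = 12.1/19.4 = 0.624, G = 9.92/7.73 = 1.28.
Ranked: G > B > E > D.

D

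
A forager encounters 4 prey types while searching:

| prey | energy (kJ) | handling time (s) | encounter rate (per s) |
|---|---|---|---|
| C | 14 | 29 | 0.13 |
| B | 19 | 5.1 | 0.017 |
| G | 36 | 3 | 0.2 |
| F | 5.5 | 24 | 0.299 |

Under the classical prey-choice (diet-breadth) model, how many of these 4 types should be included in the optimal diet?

Profitabilities (E/h, kJ/s): G 12, B 3.73, C 0.483, F 0.229. Add prey in this order while the next type's profitability exceeds the intake rate on those already taken.
Rate on top 1: 4.5. B: 3.73 < 4.5 → exclude; stop.
Optimal diet: G — 1 of 4 types.

1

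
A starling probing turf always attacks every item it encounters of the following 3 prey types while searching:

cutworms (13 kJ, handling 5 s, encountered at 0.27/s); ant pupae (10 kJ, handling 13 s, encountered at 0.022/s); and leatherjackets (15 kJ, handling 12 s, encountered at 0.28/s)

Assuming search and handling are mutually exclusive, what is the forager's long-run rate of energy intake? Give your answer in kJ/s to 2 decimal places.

R = Σλ_iE_i / (1 + Σλ_ih_i)
Numerator: 0.27×13 + 0.022×10 + 0.28×15 = 7.93
Denominator: 1 + 0.27×5 + 0.022×13 + 0.28×12 = 5.996
R = 7.93/5.996 = 1.323 kJ/s

1.32 kJ/s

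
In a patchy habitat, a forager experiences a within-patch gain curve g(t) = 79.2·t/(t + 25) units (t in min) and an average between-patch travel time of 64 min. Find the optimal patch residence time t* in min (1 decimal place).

40.0 min

Optimal t* satisfies g'(t*) = g(t*)/(T + t*).
g'(t) = 79.2·25/(t + 25)². Setting 79.2·25/(t+25)² = 79.2t/[(t+25)(64+t)] gives 25(64+t) = t(t+25), so t² = 25×64 = 1600.
t* = √1600 = 40 min.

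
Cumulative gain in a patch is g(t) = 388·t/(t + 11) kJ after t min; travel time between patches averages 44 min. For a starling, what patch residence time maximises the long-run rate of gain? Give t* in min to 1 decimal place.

22.0 min

Maximise g(t)/(T+t): set derivative to zero → g'(t)(T+t) = g(t).
g'(t) = 388·11/(t + 11)². Setting 388·11/(t+11)² = 388t/[(t+11)(44+t)] gives 11(44+t) = t(t+11), so t² = 11×44 = 484.
t* = √484 = 22 min.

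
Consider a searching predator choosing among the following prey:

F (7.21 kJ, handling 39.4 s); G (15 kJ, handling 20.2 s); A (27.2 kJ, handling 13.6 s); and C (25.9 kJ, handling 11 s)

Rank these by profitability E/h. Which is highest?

C

Profitability E/h (kJ/s): F = 7.21/39.4 = 0.183, G = 15/20.2 = 0.743, A = 27.2/13.6 = 2, C = 25.9/11 = 2.35.
Ranked: C > A > G > F.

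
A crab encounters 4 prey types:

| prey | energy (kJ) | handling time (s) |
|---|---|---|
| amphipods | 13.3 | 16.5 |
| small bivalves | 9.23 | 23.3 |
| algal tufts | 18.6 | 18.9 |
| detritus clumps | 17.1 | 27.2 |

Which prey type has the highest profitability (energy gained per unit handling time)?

Profitability E/h (kJ/s): amphipods = 13.3/16.5 = 0.806, small bivalves = 9.23/23.3 = 0.396, algal tufts = 18.6/18.9 = 0.984, detritus clumps = 17.1/27.2 = 0.629.
Ranked: algal tufts > amphipods > detritus clumps > small bivalves.

algal tufts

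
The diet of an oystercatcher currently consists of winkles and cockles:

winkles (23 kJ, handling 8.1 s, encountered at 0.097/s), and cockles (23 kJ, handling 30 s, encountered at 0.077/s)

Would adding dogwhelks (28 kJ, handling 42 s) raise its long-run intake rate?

No

Intake rate on the current diet: R = (0.097×23 + 0.077×23) / (1 + 0.097×8.1 + 0.077×30) = 4.002/4.096 = 0.9771 kJ/s.
Profitability of dogwhelks: 28/42 = 0.6667 kJ/s.
0.6667 < 0.9771, so adding dogwhelks would lower the average — exclude it.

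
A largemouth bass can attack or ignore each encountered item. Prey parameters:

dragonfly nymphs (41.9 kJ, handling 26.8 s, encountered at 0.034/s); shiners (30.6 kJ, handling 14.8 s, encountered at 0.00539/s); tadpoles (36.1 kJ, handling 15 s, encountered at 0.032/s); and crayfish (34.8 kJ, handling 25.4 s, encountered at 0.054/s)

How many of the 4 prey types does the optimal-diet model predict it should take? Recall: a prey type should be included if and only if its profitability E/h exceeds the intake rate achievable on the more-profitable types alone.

Profitabilities (E/h, kJ/s): tadpoles 2.41, shiners 2.07, dragonfly nymphs 1.56, crayfish 1.37. Add prey in this order while the next type's profitability exceeds the intake rate on those already taken.
Rate on top 1: 0.7805. shiners: 2.07 > 0.7805 → include.
Rate on top 2: 0.8464. dragonfly nymphs: 1.56 > 0.8464 → include.
Rate on top 3: 1.111. crayfish: 1.37 > 1.111 → include.
Optimal diet: tadpoles, shiners, dragonfly nymphs, crayfish — 4 of 4 types.

4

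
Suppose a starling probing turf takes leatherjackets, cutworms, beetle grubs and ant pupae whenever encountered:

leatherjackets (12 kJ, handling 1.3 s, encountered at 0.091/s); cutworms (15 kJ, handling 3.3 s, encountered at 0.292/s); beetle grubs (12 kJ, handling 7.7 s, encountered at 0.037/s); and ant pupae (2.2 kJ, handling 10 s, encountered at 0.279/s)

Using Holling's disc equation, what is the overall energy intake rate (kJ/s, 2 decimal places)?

R = Σλ_iE_i / (1 + Σλ_ih_i)
Numerator: 0.091×12 + 0.292×15 + 0.037×12 + 0.279×2.2 = 6.53
Denominator: 1 + 0.091×1.3 + 0.292×3.3 + 0.037×7.7 + 0.279×10 = 5.157
R = 6.53/5.157 = 1.266 kJ/s

1.27 kJ/s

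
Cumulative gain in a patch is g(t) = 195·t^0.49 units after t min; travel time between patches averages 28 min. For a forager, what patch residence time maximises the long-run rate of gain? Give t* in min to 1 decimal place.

26.9 min

Maximise g(t)/(T+t): set derivative to zero → g'(t)(T+t) = g(t).
g'(t) = 0.49·195·t^-0.51. Setting 0.49·195·t^-0.51 = 195·t^0.49/(28+t) gives 0.49(28+t) = t, so 0.51·t = 0.49×28.
t* = 0.49×28/0.51 = 26.9 min.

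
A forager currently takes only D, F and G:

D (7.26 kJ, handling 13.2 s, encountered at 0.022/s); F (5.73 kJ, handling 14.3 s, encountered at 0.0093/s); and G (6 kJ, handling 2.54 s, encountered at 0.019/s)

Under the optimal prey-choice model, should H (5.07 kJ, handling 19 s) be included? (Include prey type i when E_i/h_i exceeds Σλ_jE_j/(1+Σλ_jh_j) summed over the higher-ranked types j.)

Intake rate on the current diet: R = (0.022×7.26 + 0.0093×5.73 + 0.019×6) / (1 + 0.022×13.2 + 0.0093×14.3 + 0.019×2.54) = 0.327/1.472 = 0.2222 kJ/s.
Profitability of H: 5.07/19 = 0.2668 kJ/s.
Since 0.2668 > R, including H increases the long-run rate.

Yes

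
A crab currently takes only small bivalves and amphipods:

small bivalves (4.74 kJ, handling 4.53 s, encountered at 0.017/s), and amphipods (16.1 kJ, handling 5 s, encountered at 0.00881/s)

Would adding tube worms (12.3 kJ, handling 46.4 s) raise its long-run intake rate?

Yes

Current rate: (0.017×4.74 + 0.00881×16.1)/(1 + 0.017×4.53 + 0.00881×5) = 0.1984 kJ/s.
tube worms: E/h = 12.3/46.4 = 0.2651 kJ/s.
Since 0.2651 > R, including tube worms increases the long-run rate.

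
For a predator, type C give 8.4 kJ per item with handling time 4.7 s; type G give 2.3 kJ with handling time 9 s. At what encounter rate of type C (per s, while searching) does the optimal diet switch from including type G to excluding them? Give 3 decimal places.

0.035 per s

Drop type G once their profitability E₂/h₂ falls below the rate achievable on type C alone: E₂/h₂ = λE₁/(1 + λh₁).
Solve for λ: λE₁h₂ = E₂(1 + λh₁) → λ(E₁h₂ − E₂h₁) = E₂ → λ = E₂/(E₁h₂ − E₂h₁).
λ = 2.3/(8.4×9 − 2.3×4.7) = 2.3/64.79 = 0.0355 per s.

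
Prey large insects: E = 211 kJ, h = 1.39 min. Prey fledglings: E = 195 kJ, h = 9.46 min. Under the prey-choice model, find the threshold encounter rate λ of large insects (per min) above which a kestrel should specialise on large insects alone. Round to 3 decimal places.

At the threshold, the rate on large insects alone equals the profitability of fledglings: λ·211/(1 + λ·1.39) = 195/9.46 = 20.61.
Rearranging, λ(211 − 20.61×1.39) = 20.61, so λ = 20.61/182.3 = 0.113 per min.

0.113 per min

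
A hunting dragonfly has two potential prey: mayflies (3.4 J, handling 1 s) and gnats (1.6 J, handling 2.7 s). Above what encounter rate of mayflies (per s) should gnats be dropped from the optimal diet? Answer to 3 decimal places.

The zero-one rule: include gnats iff E₂/h₂ > λE₁/(1+λh₁). Equality gives the switch point.
λE₁h₂ = E₂ + λE₂h₁ ⇒ λ = E₂/(E₁h₂ − E₂h₁) = 1.6/(9.18 − 1.6) = 0.2111 per s.

0.211 per s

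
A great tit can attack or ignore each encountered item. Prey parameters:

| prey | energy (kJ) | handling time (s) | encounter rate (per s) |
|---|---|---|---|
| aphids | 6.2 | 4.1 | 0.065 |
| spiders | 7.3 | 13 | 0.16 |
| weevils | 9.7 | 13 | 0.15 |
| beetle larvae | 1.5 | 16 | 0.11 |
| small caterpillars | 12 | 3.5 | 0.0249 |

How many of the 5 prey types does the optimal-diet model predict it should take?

Profitabilities (E/h, kJ/s): small caterpillars 3.43, aphids 1.51, weevils 0.746, spiders 0.562, beetle larvae 0.0938. Add prey in this order while the next type's profitability exceeds the intake rate on those already taken.
Rate on top 1: 0.2748. aphids: 1.51 > 0.2748 → include.
Rate on top 2: 0.5185. weevils: 0.746 > 0.5185 → include.
Rate on top 3: 0.6529. spiders: 0.562 < 0.6529 → exclude; stop.
Optimal diet: small caterpillars, aphids, weevils — 3 of 5 types.

3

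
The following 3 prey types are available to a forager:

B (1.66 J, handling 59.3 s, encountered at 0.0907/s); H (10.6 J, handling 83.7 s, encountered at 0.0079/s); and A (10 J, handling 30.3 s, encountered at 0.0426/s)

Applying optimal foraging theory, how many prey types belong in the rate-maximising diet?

E/h in descending order: A 0.33, H 0.127, B 0.028 J/s. The optimal diet is the largest prefix of this list for which every included type satisfies E_i/h_i > R on the types above it.
Rate on top 1: 0.186. H: 0.127 < 0.186 → exclude; stop.
Optimal diet: A — 1 of 3 types.

1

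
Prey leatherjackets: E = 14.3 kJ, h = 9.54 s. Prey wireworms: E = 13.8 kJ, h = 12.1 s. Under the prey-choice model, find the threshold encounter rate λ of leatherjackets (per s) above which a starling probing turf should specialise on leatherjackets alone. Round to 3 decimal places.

Drop wireworms once their profitability E₂/h₂ falls below the rate achievable on leatherjackets alone: E₂/h₂ = λE₁/(1 + λh₁).
Solve for λ: λE₁h₂ = E₂(1 + λh₁) → λ(E₁h₂ − E₂h₁) = E₂ → λ = E₂/(E₁h₂ − E₂h₁).
λ = 13.8/(14.3×12.1 − 13.8×9.54) = 13.8/41.38 = 0.3335 per s.

0.334 per s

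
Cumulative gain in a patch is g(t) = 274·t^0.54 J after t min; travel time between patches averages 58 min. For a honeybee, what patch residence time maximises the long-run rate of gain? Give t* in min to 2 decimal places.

68.09 min

By the marginal value theorem, leave when the instantaneous gain rate g'(t) equals the habitat-wide average g(t)/(T + t).
g'(t) = 0.54·274·t^-0.46. Setting 0.54·274·t^-0.46 = 274·t^0.54/(58+t) gives 0.54(58+t) = t, so 0.46·t = 0.54×58.
t* = 0.54×58/0.46 = 68.09 min.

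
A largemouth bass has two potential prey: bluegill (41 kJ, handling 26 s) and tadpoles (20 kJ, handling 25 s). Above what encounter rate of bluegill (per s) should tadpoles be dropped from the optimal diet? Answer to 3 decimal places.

Drop tadpoles once their profitability E₂/h₂ falls below the rate achievable on bluegill alone: E₂/h₂ = λE₁/(1 + λh₁).
Solve for λ: λE₁h₂ = E₂(1 + λh₁) → λ(E₁h₂ − E₂h₁) = E₂ → λ = E₂/(E₁h₂ − E₂h₁).
λ = 20/(41×25 − 20×26) = 20/505 = 0.0396 per s.

0.040 per s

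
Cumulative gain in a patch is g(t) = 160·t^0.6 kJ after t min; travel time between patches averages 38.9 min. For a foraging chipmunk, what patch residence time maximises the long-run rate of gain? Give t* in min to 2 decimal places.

Maximise g(t)/(T+t): set derivative to zero → g'(t)(T+t) = g(t).
g'(t) = 0.6·160·t^-0.4. Setting 0.6·160·t^-0.4 = 160·t^0.6/(38.9+t) gives 0.6(38.9+t) = t, so 0.40·t = 0.6×38.9.
t* = 0.6×38.9/0.40 = 58.35 min.

58.35 min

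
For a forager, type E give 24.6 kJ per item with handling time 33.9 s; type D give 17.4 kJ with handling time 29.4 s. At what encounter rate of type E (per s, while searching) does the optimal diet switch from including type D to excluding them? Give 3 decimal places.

0.130 per s

The zero-one rule: include type D iff E₂/h₂ > λE₁/(1+λh₁). Equality gives the switch point.
λE₁h₂ = E₂ + λE₂h₁ ⇒ λ = E₂/(E₁h₂ − E₂h₁) = 17.4/(723.2 − 589.9) = 0.1305 per s.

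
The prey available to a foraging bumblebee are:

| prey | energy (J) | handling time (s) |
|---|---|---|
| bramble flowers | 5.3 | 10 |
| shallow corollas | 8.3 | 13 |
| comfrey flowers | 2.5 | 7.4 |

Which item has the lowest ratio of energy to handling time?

Profitability E/h (J/s): bramble flowers = 5.3/10 = 0.53, shallow corollas = 8.3/13 = 0.638, comfrey flowers = 2.5/7.4 = 0.338.
Ranked: shallow corollas > bramble flowers > comfrey flowers.

comfrey flowers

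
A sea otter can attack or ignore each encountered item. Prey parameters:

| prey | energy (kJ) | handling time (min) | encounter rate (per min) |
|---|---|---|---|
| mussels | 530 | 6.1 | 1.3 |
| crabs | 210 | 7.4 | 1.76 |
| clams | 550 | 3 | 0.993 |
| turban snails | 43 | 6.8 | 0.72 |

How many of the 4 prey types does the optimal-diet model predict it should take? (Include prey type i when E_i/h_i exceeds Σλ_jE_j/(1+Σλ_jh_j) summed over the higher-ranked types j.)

E/h in descending order: clams 183, mussels 86.9, crabs 28.4, turban snails 6.32 kJ/min. The optimal diet is the largest prefix of this list for which every included type satisfies E_i/h_i > R on the types above it.
Rate on top 1: 137.3. mussels: 86.9 < 137.3 → exclude; stop.
Optimal diet: clams — 1 of 4 types.

1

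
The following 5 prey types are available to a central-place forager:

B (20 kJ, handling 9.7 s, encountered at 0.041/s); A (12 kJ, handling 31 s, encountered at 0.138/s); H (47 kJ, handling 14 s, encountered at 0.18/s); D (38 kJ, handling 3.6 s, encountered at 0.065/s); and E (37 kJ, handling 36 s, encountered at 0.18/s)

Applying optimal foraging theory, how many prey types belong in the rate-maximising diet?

2

E/h in descending order: D 10.6, H 3.36, B 2.06, E 1.03, A 0.387 kJ/s. The optimal diet is the largest prefix of this list for which every included type satisfies E_i/h_i > R on the types above it.
Rate on top 1: 2.002. H: 3.36 > 2.002 → include.
Rate on top 2: 2.912. B: 2.06 < 2.912 → exclude; stop.
Optimal diet: D, H — 2 of 5 types.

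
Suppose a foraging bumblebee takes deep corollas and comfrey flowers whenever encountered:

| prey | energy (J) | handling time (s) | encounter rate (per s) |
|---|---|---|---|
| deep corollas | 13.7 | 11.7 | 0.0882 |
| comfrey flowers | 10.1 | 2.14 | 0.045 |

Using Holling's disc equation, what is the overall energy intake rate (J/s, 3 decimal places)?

0.781 J/s

R = (0.0882×13.7 + 0.045×10.1) / (1 + 0.0882×11.7 + 0.045×2.14) = 1.663/2.128 = 0.7813 J/s.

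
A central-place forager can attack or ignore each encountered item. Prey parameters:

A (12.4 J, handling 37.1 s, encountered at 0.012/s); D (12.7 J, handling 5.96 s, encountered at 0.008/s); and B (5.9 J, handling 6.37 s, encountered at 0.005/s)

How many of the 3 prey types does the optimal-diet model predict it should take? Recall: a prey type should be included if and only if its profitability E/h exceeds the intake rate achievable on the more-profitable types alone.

Rank by E/h (J/s): D 2.13, B 0.926, A 0.334. Include each in turn until the next type's E/h falls below the running intake rate.
Rate on top 1: 0.09698. B: 0.926 > 0.09698 → include.
Rate on top 2: 0.1214. A: 0.334 > 0.1214 → include.
Optimal diet: D, B, A — 3 of 3 types.

3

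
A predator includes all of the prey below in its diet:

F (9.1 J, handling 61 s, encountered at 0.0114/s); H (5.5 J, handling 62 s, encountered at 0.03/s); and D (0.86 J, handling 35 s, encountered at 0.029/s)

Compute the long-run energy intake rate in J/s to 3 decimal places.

Energy encountered per unit search time: 0.0114×9.1 + 0.03×5.5 + 0.029×0.86 = 0.2937 J/s.
Handling time per unit search time: 0.0114×61 + 0.03×62 + 0.029×35 = 3.57.
Rate = 0.2937/(1 + 3.57) = 0.06426 J/s.

0.064 J/s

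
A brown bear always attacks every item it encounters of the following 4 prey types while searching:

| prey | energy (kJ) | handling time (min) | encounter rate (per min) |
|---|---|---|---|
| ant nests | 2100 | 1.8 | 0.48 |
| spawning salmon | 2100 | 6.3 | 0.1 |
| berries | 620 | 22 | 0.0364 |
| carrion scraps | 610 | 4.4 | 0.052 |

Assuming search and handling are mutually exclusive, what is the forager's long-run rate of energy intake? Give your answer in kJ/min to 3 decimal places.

361.076 kJ/min

R = Σλ_iE_i / (1 + Σλ_ih_i)
Numerator: 0.48×2100 + 0.1×2100 + 0.0364×620 + 0.052×610 = 1272
Denominator: 1 + 0.48×1.8 + 0.1×6.3 + 0.0364×22 + 0.052×4.4 = 3.524
R = 1272/3.524 = 361.1 kJ/min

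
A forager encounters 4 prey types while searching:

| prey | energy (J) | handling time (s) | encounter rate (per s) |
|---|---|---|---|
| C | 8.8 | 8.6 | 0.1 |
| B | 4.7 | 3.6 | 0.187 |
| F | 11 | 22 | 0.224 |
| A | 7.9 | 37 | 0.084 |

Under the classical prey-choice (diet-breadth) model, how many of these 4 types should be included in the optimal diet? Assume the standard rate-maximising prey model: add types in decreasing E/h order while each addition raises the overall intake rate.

2

Rank by E/h (J/s): B 1.31, C 1.02, F 0.5, A 0.214. Include each in turn until the next type's E/h falls below the running intake rate.
Rate on top 1: 0.5253. C: 1.02 > 0.5253 → include.
Rate on top 2: 0.6943. F: 0.5 < 0.6943 → exclude; stop.
Optimal diet: B, C — 2 of 4 types.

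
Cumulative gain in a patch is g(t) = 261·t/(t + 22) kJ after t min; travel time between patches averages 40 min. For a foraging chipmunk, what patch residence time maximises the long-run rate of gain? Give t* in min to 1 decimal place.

Optimal t* satisfies g'(t*) = g(t*)/(T + t*).
g'(t) = 261·22/(t + 22)². Setting 261·22/(t+22)² = 261t/[(t+22)(40+t)] gives 22(40+t) = t(t+22), so t² = 22×40 = 880.
t* = √880 = 29.66 min.

29.7 min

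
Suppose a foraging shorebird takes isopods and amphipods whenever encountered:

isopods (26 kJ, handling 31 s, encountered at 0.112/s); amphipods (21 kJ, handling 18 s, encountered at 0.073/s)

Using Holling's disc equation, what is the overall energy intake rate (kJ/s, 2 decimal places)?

0.77 kJ/s

Energy encountered per unit search time: 0.112×26 + 0.073×21 = 4.445 kJ/s.
Handling time per unit search time: 0.112×31 + 0.073×18 = 4.786.
Rate = 4.445/(1 + 4.786) = 0.7682 kJ/s.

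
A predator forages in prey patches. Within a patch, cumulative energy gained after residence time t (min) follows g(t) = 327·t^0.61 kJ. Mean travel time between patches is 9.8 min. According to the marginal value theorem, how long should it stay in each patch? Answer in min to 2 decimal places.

Optimal t* satisfies g'(t*) = g(t*)/(T + t*).
g'(t) = 0.61·327·t^-0.39. Setting 0.61·327·t^-0.39 = 327·t^0.61/(9.8+t) gives 0.61(9.8+t) = t, so 0.39·t = 0.61×9.8.
t* = 0.61×9.8/0.39 = 15.33 min.

15.33 min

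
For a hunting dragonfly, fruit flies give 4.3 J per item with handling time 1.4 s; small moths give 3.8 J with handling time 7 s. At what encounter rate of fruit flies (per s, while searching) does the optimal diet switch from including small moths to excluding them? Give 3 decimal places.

0.153 per s

Drop small moths once their profitability E₂/h₂ falls below the rate achievable on fruit flies alone: E₂/h₂ = λE₁/(1 + λh₁).
Solve for λ: λE₁h₂ = E₂(1 + λh₁) → λ(E₁h₂ − E₂h₁) = E₂ → λ = E₂/(E₁h₂ − E₂h₁).
λ = 3.8/(4.3×7 − 3.8×1.4) = 3.8/24.78 = 0.1533 per s.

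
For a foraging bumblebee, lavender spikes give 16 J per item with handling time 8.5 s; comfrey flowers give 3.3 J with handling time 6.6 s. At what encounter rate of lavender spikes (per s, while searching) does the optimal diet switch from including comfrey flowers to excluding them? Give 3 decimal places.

0.043 per s

At the threshold, the rate on lavender spikes alone equals the profitability of comfrey flowers: λ·16/(1 + λ·8.5) = 3.3/6.6 = 0.5.
Rearranging, λ(16 − 0.5×8.5) = 0.5, so λ = 0.5/11.75 = 0.04255 per s.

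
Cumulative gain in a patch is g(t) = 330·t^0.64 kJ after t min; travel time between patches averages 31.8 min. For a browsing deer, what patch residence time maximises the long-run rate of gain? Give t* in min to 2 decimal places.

56.53 min

Maximise g(t)/(T+t): set derivative to zero → g'(t)(T+t) = g(t).
g'(t) = 0.64·330·t^-0.36. Setting 0.64·330·t^-0.36 = 330·t^0.64/(31.8+t) gives 0.64(31.8+t) = t, so 0.36·t = 0.64×31.8.
t* = 0.64×31.8/0.36 = 56.53 min.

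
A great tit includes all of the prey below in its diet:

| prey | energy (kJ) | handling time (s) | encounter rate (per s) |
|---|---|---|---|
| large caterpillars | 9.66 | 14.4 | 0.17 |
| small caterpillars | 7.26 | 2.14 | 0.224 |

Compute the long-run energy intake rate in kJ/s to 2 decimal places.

0.83 kJ/s

R = Σλ_iE_i / (1 + Σλ_ih_i)
Numerator: 0.17×9.66 + 0.224×7.26 = 3.268
Denominator: 1 + 0.17×14.4 + 0.224×2.14 = 3.927
R = 3.268/3.927 = 0.8322 kJ/s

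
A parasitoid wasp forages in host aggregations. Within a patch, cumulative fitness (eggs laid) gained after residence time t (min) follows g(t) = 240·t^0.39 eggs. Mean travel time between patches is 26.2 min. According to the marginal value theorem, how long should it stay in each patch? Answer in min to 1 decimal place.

16.8 min

Maximise g(t)/(T+t): set derivative to zero → g'(t)(T+t) = g(t).
g'(t) = 0.39·240·t^-0.61. Setting 0.39·240·t^-0.61 = 240·t^0.39/(26.2+t) gives 0.39(26.2+t) = t, so 0.61·t = 0.39×26.2.
t* = 0.39×26.2/0.61 = 16.75 min.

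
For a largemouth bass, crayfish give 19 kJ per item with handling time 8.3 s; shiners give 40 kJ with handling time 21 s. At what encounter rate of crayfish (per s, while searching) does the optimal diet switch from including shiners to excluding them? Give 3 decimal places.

Drop shiners once their profitability E₂/h₂ falls below the rate achievable on crayfish alone: E₂/h₂ = λE₁/(1 + λh₁).
Solve for λ: λE₁h₂ = E₂(1 + λh₁) → λ(E₁h₂ − E₂h₁) = E₂ → λ = E₂/(E₁h₂ − E₂h₁).
λ = 40/(19×21 − 40×8.3) = 40/67 = 0.597 per s.

0.597 per s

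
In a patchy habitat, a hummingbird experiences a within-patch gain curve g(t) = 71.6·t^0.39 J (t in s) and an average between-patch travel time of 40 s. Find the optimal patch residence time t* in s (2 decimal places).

25.57 s

Maximise g(t)/(T+t): set derivative to zero → g'(t)(T+t) = g(t).
g'(t) = 0.39·71.6·t^-0.61. Setting 0.39·71.6·t^-0.61 = 71.6·t^0.39/(40+t) gives 0.39(40+t) = t, so 0.61·t = 0.39×40.
t* = 0.39×40/0.61 = 25.57 s.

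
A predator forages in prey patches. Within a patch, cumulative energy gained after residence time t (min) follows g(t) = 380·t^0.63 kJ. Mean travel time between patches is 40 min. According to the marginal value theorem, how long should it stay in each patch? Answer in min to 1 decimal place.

68.1 min

By the marginal value theorem, leave when the instantaneous gain rate g'(t) equals the habitat-wide average g(t)/(T + t).
g'(t) = 0.63·380·t^-0.37. Setting 0.63·380·t^-0.37 = 380·t^0.63/(40+t) gives 0.63(40+t) = t, so 0.37·t = 0.63×40.
t* = 0.63×40/0.37 = 68.11 min.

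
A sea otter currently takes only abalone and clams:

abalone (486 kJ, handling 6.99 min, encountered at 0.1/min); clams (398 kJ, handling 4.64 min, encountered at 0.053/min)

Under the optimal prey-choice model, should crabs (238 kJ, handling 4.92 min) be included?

On abalone and clams alone, R = ΣλE/(1+Σλh) = 69.69/1.945 = 35.83 kJ/min.
Profitability of crabs: 238/4.92 = 48.37 kJ/min.
Since 48.37 > R, including crabs increases the long-run rate.

Yes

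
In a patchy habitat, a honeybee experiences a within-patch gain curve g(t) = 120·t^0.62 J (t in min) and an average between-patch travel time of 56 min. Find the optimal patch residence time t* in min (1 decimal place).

By the marginal value theorem, leave when the instantaneous gain rate g'(t) equals the habitat-wide average g(t)/(T + t).
g'(t) = 0.62·120·t^-0.38. Setting 0.62·120·t^-0.38 = 120·t^0.62/(56+t) gives 0.62(56+t) = t, so 0.38·t = 0.62×56.
t* = 0.62×56/0.38 = 91.37 min.

91.4 min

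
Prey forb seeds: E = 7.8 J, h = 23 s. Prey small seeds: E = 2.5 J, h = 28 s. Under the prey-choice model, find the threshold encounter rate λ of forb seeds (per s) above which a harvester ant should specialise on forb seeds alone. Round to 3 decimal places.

0.016 per s

At the threshold, the rate on forb seeds alone equals the profitability of small seeds: λ·7.8/(1 + λ·23) = 2.5/28 = 0.08929.
Rearranging, λ(7.8 − 0.08929×23) = 0.08929, so λ = 0.08929/5.746 = 0.01554 per s.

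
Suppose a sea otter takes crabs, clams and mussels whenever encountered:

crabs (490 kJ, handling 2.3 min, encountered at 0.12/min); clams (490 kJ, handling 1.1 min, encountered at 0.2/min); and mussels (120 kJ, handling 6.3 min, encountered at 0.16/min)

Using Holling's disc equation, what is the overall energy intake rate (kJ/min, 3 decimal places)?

70.288 kJ/min

R = (0.12×490 + 0.2×490 + 0.16×120) / (1 + 0.12×2.3 + 0.2×1.1 + 0.16×6.3) = 176/2.504 = 70.29 kJ/min.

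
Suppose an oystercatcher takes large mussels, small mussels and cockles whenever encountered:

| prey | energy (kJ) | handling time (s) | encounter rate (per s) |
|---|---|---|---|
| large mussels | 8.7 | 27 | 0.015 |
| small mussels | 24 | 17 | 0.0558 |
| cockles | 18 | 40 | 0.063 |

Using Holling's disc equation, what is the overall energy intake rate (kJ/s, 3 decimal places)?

0.534 kJ/s

R = Σλ_iE_i / (1 + Σλ_ih_i)
Numerator: 0.015×8.7 + 0.0558×24 + 0.063×18 = 2.604
Denominator: 1 + 0.015×27 + 0.0558×17 + 0.063×40 = 4.874
R = 2.604/4.874 = 0.5342 kJ/s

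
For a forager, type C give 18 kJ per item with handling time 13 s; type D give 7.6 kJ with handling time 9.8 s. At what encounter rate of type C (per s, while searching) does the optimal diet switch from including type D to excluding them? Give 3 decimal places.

Drop type D once their profitability E₂/h₂ falls below the rate achievable on type C alone: E₂/h₂ = λE₁/(1 + λh₁).
Solve for λ: λE₁h₂ = E₂(1 + λh₁) → λ(E₁h₂ − E₂h₁) = E₂ → λ = E₂/(E₁h₂ − E₂h₁).
λ = 7.6/(18×9.8 − 7.6×13) = 7.6/77.6 = 0.09794 per s.

0.098 per s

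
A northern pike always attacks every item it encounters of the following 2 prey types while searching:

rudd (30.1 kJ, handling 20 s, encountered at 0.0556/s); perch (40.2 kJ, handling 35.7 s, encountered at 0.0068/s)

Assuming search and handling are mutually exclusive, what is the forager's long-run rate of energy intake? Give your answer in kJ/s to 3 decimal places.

R = (0.0556×30.1 + 0.0068×40.2) / (1 + 0.0556×20 + 0.0068×35.7) = 1.947/2.355 = 0.8268 kJ/s.

0.827 kJ/s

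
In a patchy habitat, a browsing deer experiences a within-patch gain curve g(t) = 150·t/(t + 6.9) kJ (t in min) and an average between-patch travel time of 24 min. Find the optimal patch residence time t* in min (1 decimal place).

12.9 min

By the marginal value theorem, leave when the instantaneous gain rate g'(t) equals the habitat-wide average g(t)/(T + t).
g'(t) = 150·6.9/(t + 6.9)². Setting 150·6.9/(t+6.9)² = 150t/[(t+6.9)(24+t)] gives 6.9(24+t) = t(t+6.9), so t² = 6.9×24 = 165.6.
t* = √165.6 = 12.87 min.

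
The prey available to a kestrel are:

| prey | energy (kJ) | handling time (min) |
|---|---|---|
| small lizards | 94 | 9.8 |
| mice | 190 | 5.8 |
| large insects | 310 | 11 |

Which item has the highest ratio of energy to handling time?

mice

In descending order of E/h:
mice: 190/5.8 = 32.8 kJ/min
large insects: 310/11 = 28.2 kJ/min
small lizards: 94/9.8 = 9.59 kJ/min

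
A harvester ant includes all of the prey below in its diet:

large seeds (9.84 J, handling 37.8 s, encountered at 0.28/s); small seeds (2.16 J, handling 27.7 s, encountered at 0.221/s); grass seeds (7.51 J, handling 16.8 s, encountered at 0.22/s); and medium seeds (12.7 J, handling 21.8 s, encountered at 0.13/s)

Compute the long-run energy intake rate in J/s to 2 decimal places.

R = (0.28×9.84 + 0.221×2.16 + 0.22×7.51 + 0.13×12.7) / (1 + 0.28×37.8 + 0.221×27.7 + 0.22×16.8 + 0.13×21.8) = 6.536/24.24 = 0.2697 J/s.

0.27 J/s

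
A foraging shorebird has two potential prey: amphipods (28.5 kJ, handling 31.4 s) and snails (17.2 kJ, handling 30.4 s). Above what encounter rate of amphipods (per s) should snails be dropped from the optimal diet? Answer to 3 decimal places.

0.053 per s

Drop snails once their profitability E₂/h₂ falls below the rate achievable on amphipods alone: E₂/h₂ = λE₁/(1 + λh₁).
Solve for λ: λE₁h₂ = E₂(1 + λh₁) → λ(E₁h₂ − E₂h₁) = E₂ → λ = E₂/(E₁h₂ − E₂h₁).
λ = 17.2/(28.5×30.4 − 17.2×31.4) = 17.2/326.3 = 0.05271 per s.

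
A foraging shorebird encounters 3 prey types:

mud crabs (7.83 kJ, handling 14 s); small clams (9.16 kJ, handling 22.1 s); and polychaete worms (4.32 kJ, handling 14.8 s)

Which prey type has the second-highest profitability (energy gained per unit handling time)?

In descending order of E/h:
mud crabs: 7.83/14 = 0.559 kJ/s
small clams: 9.16/22.1 = 0.414 kJ/s
polychaete worms: 4.32/14.8 = 0.292 kJ/s

small clams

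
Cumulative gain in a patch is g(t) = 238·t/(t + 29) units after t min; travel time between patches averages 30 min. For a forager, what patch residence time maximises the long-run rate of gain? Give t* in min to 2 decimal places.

29.50 min

Optimal t* satisfies g'(t*) = g(t*)/(T + t*).
g'(t) = 238·29/(t + 29)². Setting 238·29/(t+29)² = 238t/[(t+29)(30+t)] gives 29(30+t) = t(t+29), so t² = 29×30 = 870.
t* = √870 = 29.5 min.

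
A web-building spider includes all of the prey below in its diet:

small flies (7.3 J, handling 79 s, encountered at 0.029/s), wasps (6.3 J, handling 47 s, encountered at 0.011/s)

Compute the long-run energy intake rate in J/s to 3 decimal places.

0.074 J/s

Energy encountered per unit search time: 0.029×7.3 + 0.011×6.3 = 0.281 J/s.
Handling time per unit search time: 0.029×79 + 0.011×47 = 2.808.
Rate = 0.281/(1 + 2.808) = 0.07379 J/s.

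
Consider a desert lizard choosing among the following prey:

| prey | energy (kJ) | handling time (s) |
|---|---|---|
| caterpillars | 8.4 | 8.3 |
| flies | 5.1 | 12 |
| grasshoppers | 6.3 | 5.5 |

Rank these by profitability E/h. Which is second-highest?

caterpillars

In descending order of E/h:
grasshoppers: 6.3/5.5 = 1.15 kJ/s
caterpillars: 8.4/8.3 = 1.01 kJ/s
flies: 5.1/12 = 0.425 kJ/s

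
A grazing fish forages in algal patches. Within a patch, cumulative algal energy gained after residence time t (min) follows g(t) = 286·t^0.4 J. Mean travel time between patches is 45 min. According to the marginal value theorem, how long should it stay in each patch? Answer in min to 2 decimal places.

30.00 min

By the marginal value theorem, leave when the instantaneous gain rate g'(t) equals the habitat-wide average g(t)/(T + t).
g'(t) = 0.4·286·t^-0.6. Setting 0.4·286·t^-0.6 = 286·t^0.4/(45+t) gives 0.4(45+t) = t, so 0.60·t = 0.4×45.
t* = 0.4×45/0.60 = 30 min.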